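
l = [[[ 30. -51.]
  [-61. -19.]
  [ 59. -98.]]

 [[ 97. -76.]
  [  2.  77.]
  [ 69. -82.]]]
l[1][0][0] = 97.0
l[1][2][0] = 69.0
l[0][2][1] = -98.0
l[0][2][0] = 59.0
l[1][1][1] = 77.0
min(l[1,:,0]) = 2.0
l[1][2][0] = 69.0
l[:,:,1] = [[-51.0, -19.0, -98.0], [-76.0, 77.0, -82.0]]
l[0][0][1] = -51.0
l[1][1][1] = 77.0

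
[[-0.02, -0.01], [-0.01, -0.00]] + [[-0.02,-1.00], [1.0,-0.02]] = [[-0.04, -1.01], [0.99, -0.02]]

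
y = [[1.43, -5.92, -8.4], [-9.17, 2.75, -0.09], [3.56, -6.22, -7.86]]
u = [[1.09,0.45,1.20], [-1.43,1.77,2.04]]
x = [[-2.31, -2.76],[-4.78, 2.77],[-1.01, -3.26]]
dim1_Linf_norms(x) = [2.76, 4.78, 3.26]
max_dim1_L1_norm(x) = 7.55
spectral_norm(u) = 3.12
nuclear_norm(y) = 24.03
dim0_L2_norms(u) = [1.8, 1.83, 2.37]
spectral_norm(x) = 5.61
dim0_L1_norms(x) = [8.1, 8.79]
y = x @ u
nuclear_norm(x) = 10.47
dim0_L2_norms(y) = [9.94, 9.02, 11.5]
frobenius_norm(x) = 7.42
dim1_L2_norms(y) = [10.38, 9.57, 10.64]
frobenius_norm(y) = 17.68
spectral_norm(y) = 15.46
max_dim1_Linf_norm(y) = 9.17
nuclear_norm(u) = 4.68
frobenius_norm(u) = 3.49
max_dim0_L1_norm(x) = 8.79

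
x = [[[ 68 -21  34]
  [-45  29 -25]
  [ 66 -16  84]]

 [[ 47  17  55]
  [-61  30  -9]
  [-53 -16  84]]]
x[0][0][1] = -21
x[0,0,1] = -21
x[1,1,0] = -61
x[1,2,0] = -53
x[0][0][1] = -21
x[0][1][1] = 29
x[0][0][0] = 68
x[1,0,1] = 17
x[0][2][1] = -16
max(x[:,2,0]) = 66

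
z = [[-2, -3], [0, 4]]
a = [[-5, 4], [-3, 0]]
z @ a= [[19, -8], [-12, 0]]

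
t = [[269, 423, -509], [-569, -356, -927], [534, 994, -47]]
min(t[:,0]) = -569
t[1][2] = -927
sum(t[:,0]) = 234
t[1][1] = -356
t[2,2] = -47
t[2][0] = 534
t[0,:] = [269, 423, -509]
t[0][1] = 423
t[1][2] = -927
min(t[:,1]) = -356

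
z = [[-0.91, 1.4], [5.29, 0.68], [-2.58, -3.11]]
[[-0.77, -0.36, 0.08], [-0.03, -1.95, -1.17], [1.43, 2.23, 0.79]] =z @ [[0.06, -0.31, -0.21], [-0.51, -0.46, -0.08]]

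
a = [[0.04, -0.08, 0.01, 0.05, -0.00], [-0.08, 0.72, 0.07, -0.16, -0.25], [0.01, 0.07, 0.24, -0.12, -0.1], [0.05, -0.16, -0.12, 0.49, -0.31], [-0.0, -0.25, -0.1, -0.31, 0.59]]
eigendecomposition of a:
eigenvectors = [[0.05, -0.1, -0.10, -0.73, 0.67], [-0.69, 0.53, 0.37, 0.10, 0.30], [-0.13, 0.15, -0.84, 0.39, 0.32], [-0.18, -0.73, 0.26, 0.44, 0.41], [0.68, 0.38, 0.29, 0.35, 0.43]]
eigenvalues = [0.94, 0.8, 0.28, 0.02, 0.04]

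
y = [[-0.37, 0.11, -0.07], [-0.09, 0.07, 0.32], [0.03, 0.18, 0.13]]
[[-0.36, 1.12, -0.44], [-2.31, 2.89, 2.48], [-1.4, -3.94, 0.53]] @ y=[[0.02, -0.04, 0.33], [0.67, 0.39, 1.41], [0.89, -0.33, -1.09]]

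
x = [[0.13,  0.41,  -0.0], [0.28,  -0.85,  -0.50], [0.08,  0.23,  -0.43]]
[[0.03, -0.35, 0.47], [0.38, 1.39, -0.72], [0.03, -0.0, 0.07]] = x @ [[0.79, 0.80, 0.88], [-0.18, -1.11, 0.86], [-0.01, -0.44, 0.47]]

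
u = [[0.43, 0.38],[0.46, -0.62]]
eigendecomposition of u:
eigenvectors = [[0.93,-0.3], [0.36,0.95]]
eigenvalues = [0.58, -0.77]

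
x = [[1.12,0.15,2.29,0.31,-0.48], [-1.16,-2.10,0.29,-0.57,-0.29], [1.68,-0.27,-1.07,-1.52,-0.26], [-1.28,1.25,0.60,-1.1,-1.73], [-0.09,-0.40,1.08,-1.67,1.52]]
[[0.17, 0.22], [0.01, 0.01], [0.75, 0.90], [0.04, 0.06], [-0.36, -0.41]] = x @ [[0.26, 0.31], [-0.10, -0.12], [-0.09, -0.1], [-0.08, -0.10], [-0.27, -0.32]]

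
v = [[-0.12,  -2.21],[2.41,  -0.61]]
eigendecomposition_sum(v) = [[-0.06+1.17j,-1.10-0.18j], [1.20+0.19j,-0.30+1.13j]] + [[-0.06-1.17j, -1.10+0.18j],  [(1.2-0.19j), (-0.3-1.13j)]]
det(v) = 5.40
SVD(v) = [[0.49, 0.87], [0.87, -0.49]] @ diag([2.6032811761215777, 2.074036431225607]) @ [[0.78, -0.62], [-0.62, -0.78]]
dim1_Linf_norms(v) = [2.21, 2.41]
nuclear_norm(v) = 4.68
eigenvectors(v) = [[(0.07+0.69j), (0.07-0.69j)], [(0.72+0j), 0.72-0.00j]]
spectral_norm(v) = 2.60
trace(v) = -0.73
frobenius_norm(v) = 3.33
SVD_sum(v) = [[1.0,-0.79], [1.78,-1.41]] + [[-1.12, -1.42], [0.63, 0.80]]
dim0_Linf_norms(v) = [2.41, 2.21]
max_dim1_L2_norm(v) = 2.49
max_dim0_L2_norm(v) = 2.41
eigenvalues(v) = [(-0.37+2.29j), (-0.37-2.29j)]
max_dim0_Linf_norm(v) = 2.41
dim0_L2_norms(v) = [2.41, 2.29]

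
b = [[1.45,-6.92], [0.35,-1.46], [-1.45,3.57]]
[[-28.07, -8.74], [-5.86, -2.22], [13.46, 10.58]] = b @ [[1.45, -8.65], [4.36, -0.55]]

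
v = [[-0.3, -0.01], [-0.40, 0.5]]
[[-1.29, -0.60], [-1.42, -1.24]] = v@[[4.28, 2.04],[0.59, -0.85]]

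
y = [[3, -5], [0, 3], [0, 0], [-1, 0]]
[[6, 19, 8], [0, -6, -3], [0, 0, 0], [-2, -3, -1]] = y @ [[2, 3, 1], [0, -2, -1]]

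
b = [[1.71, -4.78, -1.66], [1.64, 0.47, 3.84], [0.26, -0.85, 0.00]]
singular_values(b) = [5.62, 3.92, 0.15]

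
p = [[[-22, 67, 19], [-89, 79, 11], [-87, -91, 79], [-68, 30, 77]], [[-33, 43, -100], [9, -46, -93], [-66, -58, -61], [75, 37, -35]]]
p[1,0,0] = -33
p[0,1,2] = 11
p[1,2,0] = -66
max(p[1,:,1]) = 43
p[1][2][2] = -61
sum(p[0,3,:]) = 39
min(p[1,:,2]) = -100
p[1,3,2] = -35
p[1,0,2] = -100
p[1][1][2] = -93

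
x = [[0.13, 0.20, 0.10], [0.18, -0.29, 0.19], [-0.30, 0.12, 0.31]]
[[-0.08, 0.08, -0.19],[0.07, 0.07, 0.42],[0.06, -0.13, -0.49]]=x @ [[-0.21, 0.49, 0.75],[-0.3, 0.08, -1.23],[0.1, 0.02, -0.38]]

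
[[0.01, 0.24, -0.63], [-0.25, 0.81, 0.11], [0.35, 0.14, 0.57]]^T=[[0.01, -0.25, 0.35], [0.24, 0.81, 0.14], [-0.63, 0.11, 0.57]]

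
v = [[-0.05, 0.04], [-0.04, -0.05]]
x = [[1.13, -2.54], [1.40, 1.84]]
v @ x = [[-0.00,  0.20], [-0.12,  0.01]]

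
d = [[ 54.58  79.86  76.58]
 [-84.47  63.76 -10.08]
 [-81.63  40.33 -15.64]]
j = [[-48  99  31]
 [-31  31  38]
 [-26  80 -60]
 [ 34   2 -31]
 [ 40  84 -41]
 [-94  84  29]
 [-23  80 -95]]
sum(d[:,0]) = -111.52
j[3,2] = -31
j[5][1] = 84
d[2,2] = -15.64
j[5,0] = -94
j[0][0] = -48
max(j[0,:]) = 99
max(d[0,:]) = 79.86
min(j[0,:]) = -48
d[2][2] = -15.64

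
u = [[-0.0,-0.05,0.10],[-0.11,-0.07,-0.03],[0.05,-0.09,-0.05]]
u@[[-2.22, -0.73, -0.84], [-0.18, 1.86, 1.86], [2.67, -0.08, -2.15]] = [[0.28, -0.10, -0.31], [0.18, -0.05, 0.03], [-0.23, -0.20, -0.10]]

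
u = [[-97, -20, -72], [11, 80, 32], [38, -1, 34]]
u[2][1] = -1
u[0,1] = -20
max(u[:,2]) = 34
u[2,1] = -1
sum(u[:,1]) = 59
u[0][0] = -97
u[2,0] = 38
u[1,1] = 80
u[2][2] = 34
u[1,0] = 11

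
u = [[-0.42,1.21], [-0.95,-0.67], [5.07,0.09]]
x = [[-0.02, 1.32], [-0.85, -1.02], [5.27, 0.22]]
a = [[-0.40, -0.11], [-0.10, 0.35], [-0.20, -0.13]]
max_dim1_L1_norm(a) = 0.51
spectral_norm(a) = 0.48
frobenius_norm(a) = 0.60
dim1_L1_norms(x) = [1.34, 1.87, 5.49]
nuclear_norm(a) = 0.84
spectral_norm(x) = 5.35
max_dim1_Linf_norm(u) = 5.07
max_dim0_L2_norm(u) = 5.18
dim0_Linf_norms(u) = [5.07, 1.21]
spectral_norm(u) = 5.18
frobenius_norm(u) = 5.36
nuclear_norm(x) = 6.99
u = a + x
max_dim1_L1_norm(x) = 5.49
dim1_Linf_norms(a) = [0.4, 0.35, 0.2]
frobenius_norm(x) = 5.60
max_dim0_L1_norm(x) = 6.14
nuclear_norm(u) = 6.56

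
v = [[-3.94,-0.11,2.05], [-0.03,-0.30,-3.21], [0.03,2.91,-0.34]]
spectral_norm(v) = 4.81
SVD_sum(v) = [[-3.10, -0.16, 2.93], [1.58, 0.08, -1.49], [0.27, 0.01, -0.25]] + [[-0.0, -0.09, -0.01],[-0.04, -0.66, -0.07],[0.15, 2.83, 0.32]] + [[-0.83, 0.14, -0.87],[-1.57, 0.27, -1.65],[-0.39, 0.07, -0.41]]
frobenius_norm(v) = 6.22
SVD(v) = [[-0.89, -0.03, 0.46], [0.45, -0.23, 0.86], [0.08, 0.97, 0.22]] @ diag([4.806129901566027, 2.927544010079123, 2.6548825658252357]) @ [[0.73, 0.04, -0.69],[0.05, 0.99, 0.11],[-0.68, 0.12, -0.72]]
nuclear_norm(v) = 10.39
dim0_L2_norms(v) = [3.94, 2.93, 3.82]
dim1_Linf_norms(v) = [3.94, 3.21, 2.91]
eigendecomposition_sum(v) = [[(-3.95+0j), -1.11+0.00j, (1.25-0j)], [(-0+0j), -0.00+0.00j, 0.00-0.00j], [(0.03-0j), 0.01-0.00j, -0.01+0.00j]] + [[0.00+0.00j, 0.50-0.38j, (0.4+0.53j)], [(-0.01-0j), -0.15+1.53j, (-1.61-0.16j)], [(-0+0.01j), (1.45+0.15j), -0.16+1.52j]] + [[-0j, (0.5+0.38j), 0.40-0.53j],[-0.01+0.00j, (-0.15-1.53j), -1.61+0.16j],[(-0-0.01j), 1.45-0.15j, -0.16-1.52j]]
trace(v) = -4.58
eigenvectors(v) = [[-1.00+0.00j, -0.19-0.21j, (-0.19+0.21j)], [-0.00+0.00j, (0.7+0j), 0.70-0.00j], [0.01+0.00j, 0.00-0.66j, 0.66j]]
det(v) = -37.35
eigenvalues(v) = [(-3.96+0j), (-0.31+3.06j), (-0.31-3.06j)]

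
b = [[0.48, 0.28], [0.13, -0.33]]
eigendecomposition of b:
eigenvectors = [[0.99, -0.31], [0.15, 0.95]]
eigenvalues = [0.52, -0.37]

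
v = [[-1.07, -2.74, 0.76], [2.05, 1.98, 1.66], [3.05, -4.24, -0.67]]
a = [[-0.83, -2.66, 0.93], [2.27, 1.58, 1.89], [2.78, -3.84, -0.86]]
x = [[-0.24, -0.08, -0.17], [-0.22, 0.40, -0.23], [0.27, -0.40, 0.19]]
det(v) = -34.94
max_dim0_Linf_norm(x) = 0.4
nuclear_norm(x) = 1.06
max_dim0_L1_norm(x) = 0.88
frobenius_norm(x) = 0.79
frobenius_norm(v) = 6.92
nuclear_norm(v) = 10.97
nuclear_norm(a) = 10.68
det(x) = 0.01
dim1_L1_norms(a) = [4.42, 5.74, 7.48]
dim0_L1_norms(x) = [0.73, 0.88, 0.59]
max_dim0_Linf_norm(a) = 3.84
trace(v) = 0.24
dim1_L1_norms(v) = [4.57, 5.69, 7.96]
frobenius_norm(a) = 6.56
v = x + a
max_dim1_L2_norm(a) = 4.82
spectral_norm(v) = 5.65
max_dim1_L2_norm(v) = 5.27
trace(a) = -0.11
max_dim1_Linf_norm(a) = 3.84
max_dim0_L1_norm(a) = 8.08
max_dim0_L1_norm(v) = 8.96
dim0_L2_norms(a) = [3.68, 4.93, 2.28]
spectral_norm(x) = 0.74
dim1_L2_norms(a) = [2.94, 3.35, 4.82]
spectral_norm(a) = 5.16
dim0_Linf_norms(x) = [0.27, 0.4, 0.23]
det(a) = -36.26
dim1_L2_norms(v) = [3.04, 3.3, 5.27]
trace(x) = 0.35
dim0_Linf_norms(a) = [2.78, 3.84, 1.89]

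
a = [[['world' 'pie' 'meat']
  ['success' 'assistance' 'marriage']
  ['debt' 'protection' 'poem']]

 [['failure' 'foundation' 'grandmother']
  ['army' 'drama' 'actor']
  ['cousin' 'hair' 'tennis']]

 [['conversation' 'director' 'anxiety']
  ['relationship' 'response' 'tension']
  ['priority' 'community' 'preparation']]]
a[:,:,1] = [['pie', 'assistance', 'protection'], ['foundation', 'drama', 'hair'], ['director', 'response', 'community']]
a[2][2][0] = 'priority'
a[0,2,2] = 'poem'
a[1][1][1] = 'drama'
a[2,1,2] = 'tension'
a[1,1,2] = 'actor'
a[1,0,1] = 'foundation'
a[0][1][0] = 'success'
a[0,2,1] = 'protection'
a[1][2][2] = 'tennis'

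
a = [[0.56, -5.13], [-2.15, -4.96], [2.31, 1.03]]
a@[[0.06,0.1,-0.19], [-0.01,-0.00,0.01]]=[[0.08, 0.06, -0.16], [-0.08, -0.22, 0.36], [0.13, 0.23, -0.43]]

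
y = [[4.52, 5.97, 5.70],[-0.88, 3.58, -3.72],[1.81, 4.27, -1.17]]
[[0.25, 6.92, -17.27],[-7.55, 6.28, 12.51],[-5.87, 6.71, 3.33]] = y @ [[-0.32, 0.16, -0.92], [-0.9, 1.4, 0.42], [1.24, -0.38, -2.74]]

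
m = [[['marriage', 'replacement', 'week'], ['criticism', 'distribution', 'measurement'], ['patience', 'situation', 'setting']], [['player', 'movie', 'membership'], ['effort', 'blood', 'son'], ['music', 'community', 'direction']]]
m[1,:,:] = [['player', 'movie', 'membership'], ['effort', 'blood', 'son'], ['music', 'community', 'direction']]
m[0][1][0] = 'criticism'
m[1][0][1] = 'movie'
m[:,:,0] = [['marriage', 'criticism', 'patience'], ['player', 'effort', 'music']]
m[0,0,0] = 'marriage'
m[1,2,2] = 'direction'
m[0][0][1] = 'replacement'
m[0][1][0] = 'criticism'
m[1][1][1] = 'blood'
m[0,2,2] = 'setting'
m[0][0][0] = 'marriage'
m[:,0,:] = [['marriage', 'replacement', 'week'], ['player', 'movie', 'membership']]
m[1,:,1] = ['movie', 'blood', 'community']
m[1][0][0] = 'player'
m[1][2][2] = 'direction'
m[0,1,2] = 'measurement'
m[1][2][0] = 'music'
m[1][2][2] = 'direction'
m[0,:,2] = ['week', 'measurement', 'setting']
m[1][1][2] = 'son'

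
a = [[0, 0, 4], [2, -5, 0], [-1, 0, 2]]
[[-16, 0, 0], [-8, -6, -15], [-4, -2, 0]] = a @ [[-4, 2, 0], [0, 2, 3], [-4, 0, 0]]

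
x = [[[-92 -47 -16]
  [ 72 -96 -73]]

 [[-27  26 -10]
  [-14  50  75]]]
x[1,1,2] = 75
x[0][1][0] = 72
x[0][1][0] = 72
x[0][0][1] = -47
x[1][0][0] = -27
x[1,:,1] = [26, 50]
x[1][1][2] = 75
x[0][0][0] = -92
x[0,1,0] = 72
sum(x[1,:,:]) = 100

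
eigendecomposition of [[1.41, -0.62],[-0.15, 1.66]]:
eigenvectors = [[-0.95, 0.81],[-0.31, -0.59]]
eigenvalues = [1.21, 1.86]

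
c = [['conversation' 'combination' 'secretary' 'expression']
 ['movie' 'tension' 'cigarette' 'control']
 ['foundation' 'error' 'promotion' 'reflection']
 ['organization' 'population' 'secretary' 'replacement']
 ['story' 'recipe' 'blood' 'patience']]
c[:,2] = ['secretary', 'cigarette', 'promotion', 'secretary', 'blood']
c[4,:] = ['story', 'recipe', 'blood', 'patience']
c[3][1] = 'population'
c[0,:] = ['conversation', 'combination', 'secretary', 'expression']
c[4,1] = 'recipe'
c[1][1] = 'tension'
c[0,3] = 'expression'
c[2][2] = 'promotion'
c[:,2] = ['secretary', 'cigarette', 'promotion', 'secretary', 'blood']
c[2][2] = 'promotion'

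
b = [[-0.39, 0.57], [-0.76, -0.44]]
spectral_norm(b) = 0.88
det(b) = 0.60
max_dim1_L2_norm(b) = 0.88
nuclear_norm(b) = 1.57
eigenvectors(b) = [[-0.02-0.65j,  -0.02+0.65j], [0.76+0.00j,  (0.76-0j)]]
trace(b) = -0.83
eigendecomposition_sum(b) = [[(-0.19+0.34j), (0.28+0.18j)], [(-0.38-0.24j), (-0.22+0.32j)]] + [[-0.20-0.34j,  0.29-0.18j], [(-0.38+0.24j),  -0.22-0.32j]]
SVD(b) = [[-0.15,  -0.99], [-0.99,  0.15]] @ diag([0.8821030249613852, 0.6856341979175002]) @ [[0.92, 0.4], [0.40, -0.92]]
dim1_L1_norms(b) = [0.96, 1.2]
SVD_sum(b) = [[-0.12,  -0.05], [-0.8,  -0.35]] + [[-0.27, 0.62], [0.04, -0.09]]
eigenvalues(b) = [(-0.42+0.66j), (-0.42-0.66j)]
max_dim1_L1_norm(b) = 1.2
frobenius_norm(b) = 1.12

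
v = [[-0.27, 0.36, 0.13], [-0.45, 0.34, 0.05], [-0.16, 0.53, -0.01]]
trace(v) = 0.06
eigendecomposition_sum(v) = [[-0.10+0.16j, 0.18-0.08j, (0.04+0.03j)], [(-0.19+0.01j), (0.17+0.1j), -0.00+0.05j], [-0.16+0.21j, 0.26-0.09j, 0.05+0.05j]] + [[-0.10-0.16j,0.18+0.08j,(0.04-0.03j)], [-0.19-0.01j,(0.17-0.1j),(-0-0.05j)], [-0.16-0.21j,0.26+0.09j,0.05-0.05j]] + [[(-0.06-0j),(-0.01+0j),(0.05-0j)], [-0.07-0.00j,(-0.01+0j),0.05-0.00j], [0.15+0.00j,0.01-0.00j,(-0.12+0j)]]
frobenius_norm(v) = 0.92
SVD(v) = [[-0.52, -0.10, -0.85], [-0.61, -0.64, 0.46], [-0.59, 0.76, 0.27]] @ diag([0.8806016512118673, 0.25020323568813857, 0.0924071032665715]) @ [[0.58,  -0.81,  -0.11], [0.78,  0.59,  -0.21], [-0.23,  -0.04,  -0.97]]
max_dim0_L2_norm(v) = 0.73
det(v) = -0.02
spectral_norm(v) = 0.88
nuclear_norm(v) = 1.22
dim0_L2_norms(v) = [0.55, 0.73, 0.14]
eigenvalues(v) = [(0.12+0.31j), (0.12-0.31j), (-0.19+0j)]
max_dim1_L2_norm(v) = 0.57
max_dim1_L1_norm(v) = 0.84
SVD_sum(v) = [[-0.27, 0.37, 0.05], [-0.31, 0.44, 0.06], [-0.3, 0.42, 0.05]] + [[-0.02, -0.02, 0.01], [-0.13, -0.09, 0.03], [0.15, 0.11, -0.04]] + [[0.02,0.0,0.08], [-0.01,-0.0,-0.04], [-0.01,-0.0,-0.02]]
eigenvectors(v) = [[(0.5-0.03j), 0.50+0.03j, (-0.36+0j)], [0.33+0.39j, (0.33-0.39j), -0.39+0.00j], [(0.7+0j), (0.7-0j), 0.85+0.00j]]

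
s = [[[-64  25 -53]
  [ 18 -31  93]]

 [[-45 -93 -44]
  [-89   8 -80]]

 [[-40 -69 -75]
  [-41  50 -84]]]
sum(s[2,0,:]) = -184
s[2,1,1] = 50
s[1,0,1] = -93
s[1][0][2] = -44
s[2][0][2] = -75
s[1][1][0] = -89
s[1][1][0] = -89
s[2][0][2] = -75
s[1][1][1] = 8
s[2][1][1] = 50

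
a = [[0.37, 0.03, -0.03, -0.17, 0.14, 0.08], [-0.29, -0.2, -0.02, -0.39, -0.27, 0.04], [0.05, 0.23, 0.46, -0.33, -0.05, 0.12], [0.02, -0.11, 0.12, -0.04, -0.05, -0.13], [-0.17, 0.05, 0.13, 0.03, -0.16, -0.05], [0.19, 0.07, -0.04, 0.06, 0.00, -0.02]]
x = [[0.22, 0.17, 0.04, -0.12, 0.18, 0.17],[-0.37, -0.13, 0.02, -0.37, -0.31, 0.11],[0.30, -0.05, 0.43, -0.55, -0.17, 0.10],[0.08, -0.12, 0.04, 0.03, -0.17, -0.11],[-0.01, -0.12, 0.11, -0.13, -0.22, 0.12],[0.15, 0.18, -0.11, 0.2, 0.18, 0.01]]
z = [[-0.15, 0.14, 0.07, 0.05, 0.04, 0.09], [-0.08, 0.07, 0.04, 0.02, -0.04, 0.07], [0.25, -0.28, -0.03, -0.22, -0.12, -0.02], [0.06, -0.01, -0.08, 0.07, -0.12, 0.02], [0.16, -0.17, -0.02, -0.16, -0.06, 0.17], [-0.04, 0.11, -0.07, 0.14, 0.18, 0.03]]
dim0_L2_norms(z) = [0.35, 0.38, 0.14, 0.32, 0.26, 0.21]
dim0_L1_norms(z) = [0.74, 0.78, 0.31, 0.66, 0.56, 0.4]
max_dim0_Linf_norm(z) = 0.28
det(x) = -0.00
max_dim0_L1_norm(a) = 1.09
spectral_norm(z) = 0.62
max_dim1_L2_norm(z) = 0.45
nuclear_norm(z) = 1.21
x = z + a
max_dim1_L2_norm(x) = 0.79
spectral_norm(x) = 0.94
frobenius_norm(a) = 1.05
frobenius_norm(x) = 1.22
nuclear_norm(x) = 2.22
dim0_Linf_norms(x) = [0.37, 0.18, 0.43, 0.55, 0.31, 0.17]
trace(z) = -0.07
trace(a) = 0.41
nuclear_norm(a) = 2.07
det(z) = 0.00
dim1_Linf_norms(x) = [0.22, 0.37, 0.55, 0.17, 0.22, 0.2]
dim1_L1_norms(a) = [0.82, 1.21, 1.24, 0.47, 0.59, 0.38]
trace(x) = 0.34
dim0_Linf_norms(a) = [0.37, 0.23, 0.46, 0.39, 0.27, 0.13]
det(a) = -0.00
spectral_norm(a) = 0.70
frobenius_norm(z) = 0.71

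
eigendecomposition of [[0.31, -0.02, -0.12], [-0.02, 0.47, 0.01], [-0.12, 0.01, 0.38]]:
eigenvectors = [[0.8, 0.44, -0.4], [0.04, -0.71, -0.70], [0.60, -0.55, 0.59]]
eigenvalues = [0.22, 0.49, 0.45]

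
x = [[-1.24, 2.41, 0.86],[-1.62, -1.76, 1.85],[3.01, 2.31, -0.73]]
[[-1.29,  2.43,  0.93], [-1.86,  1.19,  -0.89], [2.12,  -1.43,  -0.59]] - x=[[-0.05, 0.02, 0.07], [-0.24, 2.95, -2.74], [-0.89, -3.74, 0.14]]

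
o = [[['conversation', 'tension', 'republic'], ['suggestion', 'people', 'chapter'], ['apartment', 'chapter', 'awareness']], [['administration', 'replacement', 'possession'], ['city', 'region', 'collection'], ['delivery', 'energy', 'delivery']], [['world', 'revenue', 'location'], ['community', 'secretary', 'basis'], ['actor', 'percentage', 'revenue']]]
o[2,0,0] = 'world'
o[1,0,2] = 'possession'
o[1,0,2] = 'possession'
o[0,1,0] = 'suggestion'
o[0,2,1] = 'chapter'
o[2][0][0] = 'world'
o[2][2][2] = 'revenue'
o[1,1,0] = 'city'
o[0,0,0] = 'conversation'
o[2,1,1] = 'secretary'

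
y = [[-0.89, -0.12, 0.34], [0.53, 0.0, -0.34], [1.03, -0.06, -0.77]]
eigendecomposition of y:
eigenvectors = [[0.46,  -0.43,  0.28],  [-0.37,  -0.24,  -0.85],  [-0.81,  -0.87,  0.45]]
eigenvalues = [-1.39, -0.27, 0.0]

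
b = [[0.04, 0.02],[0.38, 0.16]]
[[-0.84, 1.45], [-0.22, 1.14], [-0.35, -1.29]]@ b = [[0.52, 0.22],  [0.42, 0.18],  [-0.50, -0.21]]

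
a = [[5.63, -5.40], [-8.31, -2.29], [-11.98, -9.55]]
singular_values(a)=[17.43, 8.13]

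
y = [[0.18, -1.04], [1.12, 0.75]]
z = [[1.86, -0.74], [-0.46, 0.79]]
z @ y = [[-0.49, -2.49], [0.80, 1.07]]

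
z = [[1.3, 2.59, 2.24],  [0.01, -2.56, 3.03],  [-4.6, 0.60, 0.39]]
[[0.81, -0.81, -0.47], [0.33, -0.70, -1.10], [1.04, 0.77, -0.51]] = z @ [[-0.18, -0.19, 0.09], [0.18, -0.01, 0.05], [0.26, -0.24, -0.32]]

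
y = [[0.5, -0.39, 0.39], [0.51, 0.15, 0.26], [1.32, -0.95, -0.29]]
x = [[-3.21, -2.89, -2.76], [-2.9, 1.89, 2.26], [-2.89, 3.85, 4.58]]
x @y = [[-6.72, 3.44, -1.20],[2.50, -0.73, -1.3],[6.56, -2.65, -1.45]]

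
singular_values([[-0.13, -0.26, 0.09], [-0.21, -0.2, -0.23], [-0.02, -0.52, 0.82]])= [1.0, 0.42, 0.0]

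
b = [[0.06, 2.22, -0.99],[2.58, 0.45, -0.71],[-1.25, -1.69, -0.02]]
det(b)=5.772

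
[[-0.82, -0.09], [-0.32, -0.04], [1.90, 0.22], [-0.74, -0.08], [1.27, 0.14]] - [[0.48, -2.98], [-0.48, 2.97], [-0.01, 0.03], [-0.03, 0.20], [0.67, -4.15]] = [[-1.3, 2.89], [0.16, -3.01], [1.91, 0.19], [-0.71, -0.28], [0.60, 4.29]]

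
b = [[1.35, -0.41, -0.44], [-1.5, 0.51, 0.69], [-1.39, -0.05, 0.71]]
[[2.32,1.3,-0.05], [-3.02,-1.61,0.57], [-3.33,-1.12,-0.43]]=b @ [[1.15, 0.53, 1.26], [0.7, -0.8, 2.11], [-2.39, -0.59, 2.01]]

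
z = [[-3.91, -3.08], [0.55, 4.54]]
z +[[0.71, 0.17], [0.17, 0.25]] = [[-3.20, -2.91],  [0.72, 4.79]]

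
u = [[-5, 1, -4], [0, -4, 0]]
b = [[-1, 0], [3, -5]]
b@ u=[[5, -1, 4], [-15, 23, -12]]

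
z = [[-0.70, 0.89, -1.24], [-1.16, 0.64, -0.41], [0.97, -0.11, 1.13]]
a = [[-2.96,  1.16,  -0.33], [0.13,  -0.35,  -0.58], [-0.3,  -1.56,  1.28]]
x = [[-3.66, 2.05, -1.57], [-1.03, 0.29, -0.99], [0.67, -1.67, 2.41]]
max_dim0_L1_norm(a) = 3.39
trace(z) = 1.07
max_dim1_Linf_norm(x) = 3.66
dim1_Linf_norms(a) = [2.96, 0.58, 1.56]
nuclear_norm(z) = 3.73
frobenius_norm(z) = 2.64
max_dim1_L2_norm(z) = 1.68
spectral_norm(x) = 5.25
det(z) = 0.95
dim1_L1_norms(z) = [2.83, 2.21, 2.21]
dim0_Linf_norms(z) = [1.16, 0.89, 1.24]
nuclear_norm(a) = 5.86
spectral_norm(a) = 3.24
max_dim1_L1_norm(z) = 2.83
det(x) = 4.83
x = a + z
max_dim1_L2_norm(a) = 3.2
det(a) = 4.11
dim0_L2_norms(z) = [1.67, 1.1, 1.73]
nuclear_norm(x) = 7.60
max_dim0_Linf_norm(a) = 2.96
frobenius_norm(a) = 3.85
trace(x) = -0.96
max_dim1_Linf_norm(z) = 1.24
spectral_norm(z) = 2.49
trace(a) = -2.03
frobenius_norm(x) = 5.59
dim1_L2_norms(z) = [1.68, 1.39, 1.49]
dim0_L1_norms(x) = [5.36, 4.01, 4.97]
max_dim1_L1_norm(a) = 4.45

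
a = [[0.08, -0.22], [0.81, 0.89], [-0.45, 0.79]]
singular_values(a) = [1.27, 0.84]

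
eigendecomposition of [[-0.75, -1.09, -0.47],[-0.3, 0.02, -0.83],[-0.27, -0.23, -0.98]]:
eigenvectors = [[0.78,0.91,0.73], [0.39,-0.11,-0.69], [0.49,-0.39,-0.03]]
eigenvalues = [-1.6, -0.41, 0.3]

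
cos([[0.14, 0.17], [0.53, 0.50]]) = [[0.95, -0.05], [-0.16, 0.84]]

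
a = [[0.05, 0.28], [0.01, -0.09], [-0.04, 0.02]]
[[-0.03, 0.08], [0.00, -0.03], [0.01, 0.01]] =a @[[-0.28,  -0.06],[-0.07,  0.3]]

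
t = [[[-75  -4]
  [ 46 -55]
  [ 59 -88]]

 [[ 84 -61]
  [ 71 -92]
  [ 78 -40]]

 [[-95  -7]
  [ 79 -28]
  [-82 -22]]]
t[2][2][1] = -22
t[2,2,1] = -22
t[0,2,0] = 59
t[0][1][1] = -55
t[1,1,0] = 71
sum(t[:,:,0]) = 165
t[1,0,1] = -61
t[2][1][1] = -28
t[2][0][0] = -95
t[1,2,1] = -40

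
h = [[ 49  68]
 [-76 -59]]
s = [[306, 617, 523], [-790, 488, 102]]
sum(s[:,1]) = 1105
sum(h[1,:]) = -135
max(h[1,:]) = -59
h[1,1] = -59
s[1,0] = -790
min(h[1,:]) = -76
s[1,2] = 102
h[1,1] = -59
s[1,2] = 102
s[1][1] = 488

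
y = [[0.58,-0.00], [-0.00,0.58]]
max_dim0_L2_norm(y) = 0.58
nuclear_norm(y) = 1.16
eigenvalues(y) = [0.58, 0.58]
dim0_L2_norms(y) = [0.58, 0.58]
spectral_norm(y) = 0.58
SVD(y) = [[1.00, 0.00], [0.0, 1.0]] @ diag([0.58, 0.58]) @ [[1.00, 0.00], [0.00, 1.0]]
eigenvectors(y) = [[1.00,0.00], [0.00,1.00]]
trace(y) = 1.16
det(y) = 0.34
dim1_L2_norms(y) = [0.58, 0.58]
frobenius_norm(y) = 0.82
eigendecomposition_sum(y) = [[0.58,0.0], [0.00,0.00]] + [[0.00,0.00], [0.00,0.58]]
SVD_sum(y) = [[0.58, 0.0], [0.0, 0.0]] + [[0.0, 0.0], [0.00, 0.58]]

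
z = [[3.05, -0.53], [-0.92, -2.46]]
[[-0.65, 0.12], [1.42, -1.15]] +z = [[2.4, -0.41], [0.50, -3.61]]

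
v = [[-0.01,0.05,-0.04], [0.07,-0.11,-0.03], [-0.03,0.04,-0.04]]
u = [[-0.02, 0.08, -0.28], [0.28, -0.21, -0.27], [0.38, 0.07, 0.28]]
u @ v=[[0.01, -0.02, 0.01], [-0.01, 0.03, 0.01], [-0.01, 0.02, -0.03]]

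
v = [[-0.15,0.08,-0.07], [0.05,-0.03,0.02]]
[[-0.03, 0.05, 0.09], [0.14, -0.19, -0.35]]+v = [[-0.18, 0.13, 0.02], [0.19, -0.22, -0.33]]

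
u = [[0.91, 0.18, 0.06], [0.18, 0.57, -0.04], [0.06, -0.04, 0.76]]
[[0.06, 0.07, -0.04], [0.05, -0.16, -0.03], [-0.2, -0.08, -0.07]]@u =[[0.06, 0.05, -0.03], [0.01, -0.08, -0.01], [-0.2, -0.08, -0.06]]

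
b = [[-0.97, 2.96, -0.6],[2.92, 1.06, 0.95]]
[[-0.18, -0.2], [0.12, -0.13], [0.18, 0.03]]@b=[[-0.41, -0.74, -0.08],[-0.5, 0.22, -0.20],[-0.09, 0.56, -0.08]]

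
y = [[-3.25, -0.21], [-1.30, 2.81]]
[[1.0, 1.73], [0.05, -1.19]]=y@[[-0.3,-0.49], [-0.12,-0.65]]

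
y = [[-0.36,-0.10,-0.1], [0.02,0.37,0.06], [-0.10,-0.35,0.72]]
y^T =[[-0.36, 0.02, -0.10], [-0.10, 0.37, -0.35], [-0.1, 0.06, 0.72]]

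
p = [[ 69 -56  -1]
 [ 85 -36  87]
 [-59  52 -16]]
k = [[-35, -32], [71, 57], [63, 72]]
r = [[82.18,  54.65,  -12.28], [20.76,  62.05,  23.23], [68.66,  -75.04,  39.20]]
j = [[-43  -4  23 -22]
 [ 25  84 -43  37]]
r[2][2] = 39.2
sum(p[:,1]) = -40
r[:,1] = [54.65, 62.05, -75.04]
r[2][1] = -75.04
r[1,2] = 23.23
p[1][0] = 85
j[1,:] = [25, 84, -43, 37]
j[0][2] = 23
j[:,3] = [-22, 37]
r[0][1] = 54.65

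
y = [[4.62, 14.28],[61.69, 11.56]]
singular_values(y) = [63.19, 13.1]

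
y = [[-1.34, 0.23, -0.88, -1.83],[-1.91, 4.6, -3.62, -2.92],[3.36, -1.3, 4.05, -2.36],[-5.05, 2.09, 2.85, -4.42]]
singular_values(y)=[9.05, 6.89, 3.73, 1.27]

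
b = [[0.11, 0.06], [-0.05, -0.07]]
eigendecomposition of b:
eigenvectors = [[0.96, -0.35], [-0.30, 0.94]]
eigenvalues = [0.09, -0.05]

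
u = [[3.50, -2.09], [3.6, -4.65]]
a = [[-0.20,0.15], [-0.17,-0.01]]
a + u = [[3.30, -1.94], [3.43, -4.66]]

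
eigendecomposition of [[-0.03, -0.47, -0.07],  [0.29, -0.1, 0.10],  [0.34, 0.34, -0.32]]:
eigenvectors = [[0.67+0.00j,0.67-0.00j,(-0.09+0j)], [(-0.03-0.49j),(-0.03+0.49j),(-0.22+0j)], [-0.55j,0.55j,0.97+0.00j]]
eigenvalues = [(-0.01+0.4j), (-0.01-0.4j), (-0.43+0j)]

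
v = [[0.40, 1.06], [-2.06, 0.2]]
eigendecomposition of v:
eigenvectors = [[-0.04-0.58j, -0.04+0.58j], [(0.81+0j), 0.81-0.00j]]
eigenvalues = [(0.3+1.47j), (0.3-1.47j)]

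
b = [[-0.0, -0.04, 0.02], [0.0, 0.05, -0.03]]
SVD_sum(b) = [[-0.0, -0.04, 0.02],[0.0, 0.05, -0.03]] + [[0.0, -0.0, -0.0], [0.0, -0.00, -0.00]]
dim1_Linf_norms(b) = [0.04, 0.05]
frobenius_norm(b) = 0.07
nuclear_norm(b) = 0.08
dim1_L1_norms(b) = [0.06, 0.08]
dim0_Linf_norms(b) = [0.0, 0.05, 0.03]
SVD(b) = [[-0.61, 0.79], [0.79, 0.61]] @ diag([0.07343420458864691, 0.0027235264699921632]) @ [[0.0,0.87,-0.49], [0.00,-0.49,-0.87]]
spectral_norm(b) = 0.07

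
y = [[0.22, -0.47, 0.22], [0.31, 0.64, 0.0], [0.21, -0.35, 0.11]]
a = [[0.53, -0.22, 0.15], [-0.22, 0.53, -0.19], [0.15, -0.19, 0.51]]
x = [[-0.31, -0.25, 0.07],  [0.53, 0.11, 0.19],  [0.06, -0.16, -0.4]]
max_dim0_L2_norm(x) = 0.62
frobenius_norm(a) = 1.02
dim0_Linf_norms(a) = [0.53, 0.53, 0.51]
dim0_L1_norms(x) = [0.9, 0.52, 0.66]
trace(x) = -0.60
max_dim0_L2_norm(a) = 0.6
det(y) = -0.02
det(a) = 0.10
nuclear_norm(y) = 1.40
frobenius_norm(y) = 1.00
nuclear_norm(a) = 1.57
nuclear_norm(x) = 1.31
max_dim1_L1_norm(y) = 0.95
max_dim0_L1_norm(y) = 1.46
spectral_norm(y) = 0.88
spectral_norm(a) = 0.90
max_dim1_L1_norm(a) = 0.94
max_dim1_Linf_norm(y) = 0.64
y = x + a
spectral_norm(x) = 0.67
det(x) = -0.06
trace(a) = 1.57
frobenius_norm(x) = 0.83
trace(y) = 0.97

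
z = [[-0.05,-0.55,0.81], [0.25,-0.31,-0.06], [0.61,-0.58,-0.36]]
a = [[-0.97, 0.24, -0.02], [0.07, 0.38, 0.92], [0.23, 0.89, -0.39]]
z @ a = [[0.20, 0.50, -0.82], [-0.28, -0.11, -0.27], [-0.72, -0.39, -0.41]]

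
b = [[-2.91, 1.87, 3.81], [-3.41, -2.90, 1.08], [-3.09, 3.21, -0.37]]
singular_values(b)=[6.33, 4.49, 2.73]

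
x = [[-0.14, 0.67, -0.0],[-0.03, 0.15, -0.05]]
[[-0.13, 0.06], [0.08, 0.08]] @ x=[[0.02, -0.08, -0.00], [-0.01, 0.07, -0.0]]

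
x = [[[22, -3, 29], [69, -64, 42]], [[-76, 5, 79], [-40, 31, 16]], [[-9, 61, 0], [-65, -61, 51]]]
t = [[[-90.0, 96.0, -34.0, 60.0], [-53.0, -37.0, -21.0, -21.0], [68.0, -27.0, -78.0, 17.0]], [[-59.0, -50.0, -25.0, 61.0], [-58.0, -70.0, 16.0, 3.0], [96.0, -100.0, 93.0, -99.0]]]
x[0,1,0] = 69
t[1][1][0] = -58.0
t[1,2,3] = -99.0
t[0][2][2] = -78.0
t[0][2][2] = -78.0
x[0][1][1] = -64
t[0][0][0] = -90.0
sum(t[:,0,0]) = -149.0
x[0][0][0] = 22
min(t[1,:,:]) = -100.0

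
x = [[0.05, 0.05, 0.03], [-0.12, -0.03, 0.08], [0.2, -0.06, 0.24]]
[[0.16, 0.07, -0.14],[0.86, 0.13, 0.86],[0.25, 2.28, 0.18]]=x @ [[-4.4,3.68,-4.22], [4.14,-5.34,-0.98], [5.76,5.11,4.02]]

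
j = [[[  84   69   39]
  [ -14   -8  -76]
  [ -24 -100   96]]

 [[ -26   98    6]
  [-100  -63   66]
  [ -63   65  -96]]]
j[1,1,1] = -63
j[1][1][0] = -100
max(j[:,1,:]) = 66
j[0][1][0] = -14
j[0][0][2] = 39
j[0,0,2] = 39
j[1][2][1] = 65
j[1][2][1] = 65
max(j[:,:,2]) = 96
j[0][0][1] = 69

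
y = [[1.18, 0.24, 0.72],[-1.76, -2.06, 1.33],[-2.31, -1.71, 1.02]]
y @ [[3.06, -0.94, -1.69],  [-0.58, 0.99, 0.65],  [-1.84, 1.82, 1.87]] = [[2.15, 0.44, -0.49],[-6.64, 2.04, 4.12],[-7.95, 2.33, 4.7]]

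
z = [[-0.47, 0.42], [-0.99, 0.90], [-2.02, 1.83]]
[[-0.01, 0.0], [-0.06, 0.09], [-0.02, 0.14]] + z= [[-0.48, 0.42], [-1.05, 0.99], [-2.04, 1.97]]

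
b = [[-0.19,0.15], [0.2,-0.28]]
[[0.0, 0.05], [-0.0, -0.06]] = b@[[-0.01, -0.27], [0.00, 0.02]]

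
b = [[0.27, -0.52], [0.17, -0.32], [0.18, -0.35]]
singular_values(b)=[0.79, 0.0]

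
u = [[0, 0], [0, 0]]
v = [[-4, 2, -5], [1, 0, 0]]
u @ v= [[0, 0, 0], [0, 0, 0]]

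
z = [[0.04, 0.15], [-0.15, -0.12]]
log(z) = [[-0.83, 2.22], [-2.22, -3.2]]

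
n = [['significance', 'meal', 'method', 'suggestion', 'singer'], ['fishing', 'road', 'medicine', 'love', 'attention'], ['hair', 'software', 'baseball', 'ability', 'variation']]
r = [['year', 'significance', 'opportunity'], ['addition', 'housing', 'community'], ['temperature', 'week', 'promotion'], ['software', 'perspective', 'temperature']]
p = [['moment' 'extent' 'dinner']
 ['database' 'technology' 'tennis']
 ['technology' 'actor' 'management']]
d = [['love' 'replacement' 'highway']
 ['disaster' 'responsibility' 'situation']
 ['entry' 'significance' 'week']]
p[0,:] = ['moment', 'extent', 'dinner']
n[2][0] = 'hair'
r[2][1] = 'week'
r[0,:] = ['year', 'significance', 'opportunity']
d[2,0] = 'entry'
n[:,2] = ['method', 'medicine', 'baseball']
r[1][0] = 'addition'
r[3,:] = ['software', 'perspective', 'temperature']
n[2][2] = 'baseball'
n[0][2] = 'method'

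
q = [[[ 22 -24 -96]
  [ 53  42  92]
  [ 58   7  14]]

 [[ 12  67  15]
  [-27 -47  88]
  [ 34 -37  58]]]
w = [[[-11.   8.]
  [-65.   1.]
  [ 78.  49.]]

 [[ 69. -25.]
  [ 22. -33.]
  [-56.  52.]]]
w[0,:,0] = [-11.0, -65.0, 78.0]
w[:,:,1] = [[8.0, 1.0, 49.0], [-25.0, -33.0, 52.0]]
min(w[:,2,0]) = -56.0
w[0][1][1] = 1.0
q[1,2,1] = -37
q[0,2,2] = 14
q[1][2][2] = 58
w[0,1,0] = -65.0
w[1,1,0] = 22.0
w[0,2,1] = 49.0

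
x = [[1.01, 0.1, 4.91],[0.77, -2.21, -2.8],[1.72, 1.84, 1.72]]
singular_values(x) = [6.26, 2.26, 1.87]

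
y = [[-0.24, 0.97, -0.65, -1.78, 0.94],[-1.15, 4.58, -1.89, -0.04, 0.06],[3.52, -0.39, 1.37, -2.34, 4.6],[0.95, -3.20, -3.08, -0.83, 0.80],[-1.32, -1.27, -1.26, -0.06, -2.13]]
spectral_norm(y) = 7.17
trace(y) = 2.75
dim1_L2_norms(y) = [2.34, 5.09, 6.41, 4.69, 3.08]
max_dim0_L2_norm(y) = 5.82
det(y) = -71.04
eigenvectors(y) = [[(-0.33-0.16j),-0.33+0.16j,-0.24+0.14j,-0.24-0.14j,-0.75+0.00j], [(-0.15+0.03j),(-0.15-0.03j),-0.65+0.00j,(-0.65-0j),-0.16+0.00j], [(-0.28+0.42j),-0.28-0.42j,-0.14+0.34j,-0.14-0.34j,(0.07+0j)], [(-0.66+0j),(-0.66-0j),(0.44-0.34j),(0.44+0.34j),(0.17+0j)], [(-0.14-0.36j),(-0.14+0.36j),(0.19-0.14j),0.19+0.14j,(0.62+0j)]]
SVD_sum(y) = [[0.38, -0.20, 0.13, -0.22, 0.46],[-1.28, 0.68, -0.43, 0.76, -1.55],[3.47, -1.84, 1.17, -2.05, 4.21],[0.95, -0.5, 0.32, -0.56, 1.16],[-1.13, 0.6, -0.38, 0.67, -1.37]] + [[0.01, 1.13, 0.23, -0.11, 0.37],[0.03, 3.63, 0.75, -0.36, 1.18],[0.01, 1.42, 0.29, -0.14, 0.46],[-0.02, -3.01, -0.62, 0.3, -0.98],[-0.01, -1.92, -0.40, 0.19, -0.62]] + [[-0.07,0.15,-1.35,-0.49,0.26], [-0.11,0.23,-2.09,-0.76,0.40], [-0.01,0.01,-0.12,-0.04,0.02], [-0.13,0.29,-2.65,-0.97,0.50], [-0.03,0.07,-0.68,-0.25,0.13]] + [[-0.46, -0.09, 0.33, -0.98, -0.23], [0.16, 0.03, -0.11, 0.34, 0.08], [-0.04, -0.01, 0.03, -0.08, -0.02], [0.19, 0.04, -0.13, 0.4, 0.09], [-0.29, -0.06, 0.21, -0.62, -0.14]] + [[-0.1,-0.02,0.01,0.03,0.08], [0.05,0.01,-0.0,-0.02,-0.04], [0.09,0.02,-0.01,-0.03,-0.07], [-0.03,-0.01,0.0,0.01,0.03], [0.15,0.04,-0.01,-0.05,-0.13]]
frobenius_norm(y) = 10.19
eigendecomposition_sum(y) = [[-0.04+0.88j, -0.24-0.11j, (-0.54-0.09j), -0.60-0.19j, 0.12+1.10j], [0.22+0.30j, -0.11+0.03j, (-0.2+0.11j), (-0.24+0.1j), 0.32+0.33j], [1.19+0.20j, (-0.19+0.31j), -0.22+0.73j, (-0.35+0.79j), (1.51+0.03j)], [0.66+1.46j, (-0.49+0.01j), (-0.96+0.29j), -1.13+0.19j, 1.08+1.69j], [-0.66+0.66j, -0.11-0.26j, (-0.36-0.46j), (-0.34-0.58j), -0.70+0.94j]] + [[(-0.04-0.88j), -0.24+0.11j, -0.54+0.09j, -0.60+0.19j, 0.12-1.10j], [0.22-0.30j, -0.11-0.03j, (-0.2-0.11j), -0.24-0.10j, (0.32-0.33j)], [1.19-0.20j, (-0.19-0.31j), (-0.22-0.73j), -0.35-0.79j, (1.51-0.03j)], [(0.66-1.46j), -0.49-0.01j, -0.96-0.29j, -1.13-0.19j, 1.08-1.69j], [-0.66-0.66j, -0.11+0.26j, (-0.36+0.46j), (-0.34+0.58j), -0.70-0.94j]] + [[0.00+0.68j, 0.69-0.87j, 0.15+0.93j, (-0.27-0.67j), 0.23+0.68j], [-0.77+1.38j, (2.39-0.97j), -0.76+2.04j, (0.23-1.65j), (-0.32+1.65j)], [0.56+0.70j, 0.00-1.46j, 0.91+0.83j, -0.82-0.47j, 0.80+0.52j], [-0.20-1.34j, -1.10+1.91j, -0.56-1.78j, 0.72+1.23j, -0.65-1.28j], [-0.07-0.57j, (-0.49+0.8j), (-0.22-0.76j), 0.29+0.53j, -0.26-0.55j]] + [[0.00-0.68j, 0.69+0.87j, 0.15-0.93j, -0.27+0.67j, (0.23-0.68j)], [(-0.77-1.38j), (2.39+0.97j), -0.76-2.04j, 0.23+1.65j, (-0.32-1.65j)], [0.56-0.70j, 1.46j, (0.91-0.83j), -0.82+0.47j, 0.80-0.52j], [-0.20+1.34j, -1.10-1.91j, (-0.56+1.78j), 0.72-1.23j, (-0.65+1.28j)], [-0.07+0.57j, -0.49-0.80j, -0.22+0.76j, (0.29-0.53j), -0.26+0.55j]] + [[-0.18-0.00j, 0.08+0.00j, (0.14-0j), -0.04-0.00j, (0.24+0j)], [(-0.04-0j), (0.02+0j), (0.03-0j), (-0.01-0j), 0.05+0.00j], [(0.02+0j), -0.01-0.00j, (-0.01+0j), 0.00+0.00j, (-0.02-0j)], [(0.04+0j), -0.02-0.00j, -0.03+0.00j, (0.01+0j), (-0.05-0j)], [(0.15+0j), (-0.07-0j), (-0.11+0j), (0.03+0j), -0.20-0.00j]]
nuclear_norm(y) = 18.80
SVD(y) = [[0.09, -0.21, 0.36, -0.77, -0.47], [-0.32, -0.67, 0.57, 0.26, 0.24], [0.87, -0.26, 0.03, -0.06, 0.42], [0.24, 0.56, 0.72, 0.31, -0.15], [-0.28, 0.36, 0.18, -0.49, 0.72]] @ diag([7.170575071664286, 5.82030906645667, 4.025330282264054, 1.5067174410216728, 0.2806673906212106]) @ [[0.56, -0.3, 0.19, -0.33, 0.68], [-0.01, -0.93, -0.19, 0.09, -0.30], [-0.05, 0.10, -0.92, -0.34, 0.17], [0.4, 0.08, -0.28, 0.85, 0.2], [0.73, 0.18, -0.05, -0.23, -0.62]]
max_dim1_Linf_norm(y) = 4.6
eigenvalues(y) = [(-2.2+2.76j), (-2.2-2.76j), (3.76+1.23j), (3.76-1.23j), (-0.37+0j)]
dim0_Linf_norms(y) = [3.52, 4.58, 3.08, 2.34, 4.6]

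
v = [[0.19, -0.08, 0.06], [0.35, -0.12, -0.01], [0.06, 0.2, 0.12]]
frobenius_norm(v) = 0.49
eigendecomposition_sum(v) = [[(0.04+0.05j),-0.04-0.01j,0.00-0.02j], [0.12-0.01j,(-0.06+0.07j),(-0.03-0.02j)], [-0.09-0.09j,(0.09+0.01j),0.00+0.04j]] + [[(0.04-0.05j), (-0.04+0.01j), 0.00+0.02j], [0.12+0.01j, (-0.06-0.07j), (-0.03+0.02j)], [-0.09+0.09j, (0.09-0.01j), -0.04j]] + [[(0.12-0j), (0.01+0j), (0.06+0j)], [0.11-0.00j, (0.01+0j), 0.05+0.00j], [(0.24-0j), 0.01+0.00j, (0.12+0j)]]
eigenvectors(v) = [[0.32+0.03j,(0.32-0.03j),0.41+0.00j], [(0.4-0.53j),0.40+0.53j,(0.37+0j)], [-0.68+0.00j,(-0.68-0j),0.83+0.00j]]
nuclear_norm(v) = 0.72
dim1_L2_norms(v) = [0.21, 0.37, 0.24]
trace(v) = 0.19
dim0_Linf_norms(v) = [0.35, 0.2, 0.12]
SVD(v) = [[-0.49, -0.08, 0.87], [-0.87, 0.02, -0.49], [0.02, -1.0, -0.08]] @ diag([0.4239352550052876, 0.24144392394793718, 0.05553135287587014]) @ [[-0.94, 0.35, -0.04], [-0.28, -0.81, -0.52], [-0.21, -0.47, 0.86]]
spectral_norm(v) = 0.42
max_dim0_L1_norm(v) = 0.6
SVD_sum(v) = [[0.20, -0.07, 0.01], [0.35, -0.13, 0.02], [-0.01, 0.0, -0.0]] + [[0.01, 0.02, 0.01], [-0.0, -0.0, -0.00], [0.07, 0.20, 0.12]] + [[-0.01, -0.02, 0.04],[0.01, 0.01, -0.02],[0.00, 0.0, -0.00]]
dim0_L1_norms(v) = [0.6, 0.4, 0.19]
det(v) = 0.01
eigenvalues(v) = [(-0.02+0.15j), (-0.02-0.15j), (0.24+0j)]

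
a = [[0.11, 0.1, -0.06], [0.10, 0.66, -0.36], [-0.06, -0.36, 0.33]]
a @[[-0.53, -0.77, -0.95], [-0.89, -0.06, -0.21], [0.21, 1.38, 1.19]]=[[-0.16, -0.17, -0.2], [-0.72, -0.61, -0.66], [0.42, 0.52, 0.53]]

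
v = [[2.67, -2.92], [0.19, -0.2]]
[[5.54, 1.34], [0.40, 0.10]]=v@[[3.31, 0.70],  [1.13, 0.18]]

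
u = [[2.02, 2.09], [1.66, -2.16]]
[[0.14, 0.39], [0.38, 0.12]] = u @ [[0.14,0.14], [-0.07,0.05]]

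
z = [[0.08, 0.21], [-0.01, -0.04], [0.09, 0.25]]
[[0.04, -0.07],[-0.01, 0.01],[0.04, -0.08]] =z @ [[-0.2, -0.16], [0.25, -0.26]]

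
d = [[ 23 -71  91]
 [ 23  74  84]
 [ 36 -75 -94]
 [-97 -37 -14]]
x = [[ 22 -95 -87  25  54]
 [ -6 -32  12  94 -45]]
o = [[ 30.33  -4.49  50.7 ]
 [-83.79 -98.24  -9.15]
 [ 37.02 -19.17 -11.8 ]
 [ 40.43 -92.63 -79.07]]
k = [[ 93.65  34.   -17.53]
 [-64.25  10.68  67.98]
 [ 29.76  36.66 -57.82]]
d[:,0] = [23, 23, 36, -97]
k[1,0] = -64.25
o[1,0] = -83.79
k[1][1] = 10.68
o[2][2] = -11.8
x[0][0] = 22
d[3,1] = -37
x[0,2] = -87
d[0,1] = -71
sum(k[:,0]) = 59.16000000000001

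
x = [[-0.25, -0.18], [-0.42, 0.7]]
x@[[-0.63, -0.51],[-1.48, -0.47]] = [[0.42, 0.21],  [-0.77, -0.11]]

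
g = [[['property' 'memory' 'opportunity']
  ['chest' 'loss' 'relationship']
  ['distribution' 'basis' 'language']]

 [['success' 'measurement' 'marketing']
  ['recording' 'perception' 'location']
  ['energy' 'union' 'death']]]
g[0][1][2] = 'relationship'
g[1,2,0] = 'energy'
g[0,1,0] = 'chest'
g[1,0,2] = 'marketing'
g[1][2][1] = 'union'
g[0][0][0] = 'property'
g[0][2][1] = 'basis'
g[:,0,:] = [['property', 'memory', 'opportunity'], ['success', 'measurement', 'marketing']]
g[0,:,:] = [['property', 'memory', 'opportunity'], ['chest', 'loss', 'relationship'], ['distribution', 'basis', 'language']]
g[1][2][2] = 'death'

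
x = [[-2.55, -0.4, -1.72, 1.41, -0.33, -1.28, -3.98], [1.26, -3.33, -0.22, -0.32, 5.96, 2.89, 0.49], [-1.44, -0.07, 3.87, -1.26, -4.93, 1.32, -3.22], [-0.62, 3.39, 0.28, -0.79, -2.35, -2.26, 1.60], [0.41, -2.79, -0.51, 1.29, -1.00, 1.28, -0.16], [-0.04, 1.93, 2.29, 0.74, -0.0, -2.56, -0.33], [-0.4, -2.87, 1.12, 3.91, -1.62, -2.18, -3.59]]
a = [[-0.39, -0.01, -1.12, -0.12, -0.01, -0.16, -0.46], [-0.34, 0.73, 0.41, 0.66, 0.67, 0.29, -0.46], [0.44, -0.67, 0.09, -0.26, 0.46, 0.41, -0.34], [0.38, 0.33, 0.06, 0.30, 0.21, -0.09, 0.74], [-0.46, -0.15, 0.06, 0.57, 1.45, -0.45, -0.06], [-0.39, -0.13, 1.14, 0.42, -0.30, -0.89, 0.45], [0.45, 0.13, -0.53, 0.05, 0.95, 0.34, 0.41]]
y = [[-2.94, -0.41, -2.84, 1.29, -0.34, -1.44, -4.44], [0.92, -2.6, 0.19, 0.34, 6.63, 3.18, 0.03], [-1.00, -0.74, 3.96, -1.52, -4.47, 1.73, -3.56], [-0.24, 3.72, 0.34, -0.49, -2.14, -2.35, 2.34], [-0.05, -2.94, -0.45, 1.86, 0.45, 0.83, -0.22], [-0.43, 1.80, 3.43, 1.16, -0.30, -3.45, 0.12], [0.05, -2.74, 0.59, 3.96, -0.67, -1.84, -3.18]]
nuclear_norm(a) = 7.96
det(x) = 765.41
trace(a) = 1.70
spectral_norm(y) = 10.15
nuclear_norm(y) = 36.04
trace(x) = -9.95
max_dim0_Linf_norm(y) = 6.63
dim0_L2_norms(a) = [1.08, 1.07, 1.74, 1.05, 1.95, 1.18, 1.21]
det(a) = -0.00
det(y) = -6141.29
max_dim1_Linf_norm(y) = 6.63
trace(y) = -8.25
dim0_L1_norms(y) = [5.63, 14.95, 11.8, 10.62, 15.0, 14.82, 13.89]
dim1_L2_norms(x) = [5.4, 7.55, 7.42, 5.08, 3.54, 4.02, 6.72]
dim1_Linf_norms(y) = [4.44, 6.63, 4.47, 3.72, 2.94, 3.45, 3.96]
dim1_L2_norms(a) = [1.29, 1.41, 1.1, 0.97, 1.69, 1.65, 1.3]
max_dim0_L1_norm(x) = 16.19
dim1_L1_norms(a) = [2.27, 3.56, 2.67, 2.11, 3.2, 3.72, 2.86]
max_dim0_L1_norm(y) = 15.0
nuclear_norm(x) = 32.84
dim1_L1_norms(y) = [13.7, 13.89, 16.98, 11.62, 6.8, 10.69, 13.03]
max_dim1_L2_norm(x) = 7.55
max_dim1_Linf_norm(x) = 5.96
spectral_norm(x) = 10.38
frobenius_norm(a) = 3.62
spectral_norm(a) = 2.08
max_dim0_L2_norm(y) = 8.33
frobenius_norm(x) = 15.52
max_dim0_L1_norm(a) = 4.05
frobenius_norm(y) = 16.33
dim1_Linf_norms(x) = [3.98, 5.96, 4.93, 3.39, 2.79, 2.56, 3.91]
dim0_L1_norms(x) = [6.72, 14.78, 10.01, 9.72, 16.19, 13.77, 13.37]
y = a + x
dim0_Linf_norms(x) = [2.55, 3.39, 3.87, 3.91, 5.96, 2.89, 3.98]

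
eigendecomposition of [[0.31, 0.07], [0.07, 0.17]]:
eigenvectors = [[0.92, -0.38],[0.38, 0.92]]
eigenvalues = [0.34, 0.14]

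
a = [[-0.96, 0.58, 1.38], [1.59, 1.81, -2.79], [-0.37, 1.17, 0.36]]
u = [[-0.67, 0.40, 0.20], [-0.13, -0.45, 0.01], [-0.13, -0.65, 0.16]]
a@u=[[0.39, -1.54, 0.03], [-0.94, 1.64, -0.11], [0.05, -0.91, -0.0]]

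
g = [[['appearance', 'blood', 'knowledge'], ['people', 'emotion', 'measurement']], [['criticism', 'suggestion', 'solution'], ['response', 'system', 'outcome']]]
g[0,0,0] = 'appearance'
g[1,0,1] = 'suggestion'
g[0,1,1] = 'emotion'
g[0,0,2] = 'knowledge'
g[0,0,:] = ['appearance', 'blood', 'knowledge']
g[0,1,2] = 'measurement'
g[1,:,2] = ['solution', 'outcome']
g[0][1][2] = 'measurement'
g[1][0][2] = 'solution'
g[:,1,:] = [['people', 'emotion', 'measurement'], ['response', 'system', 'outcome']]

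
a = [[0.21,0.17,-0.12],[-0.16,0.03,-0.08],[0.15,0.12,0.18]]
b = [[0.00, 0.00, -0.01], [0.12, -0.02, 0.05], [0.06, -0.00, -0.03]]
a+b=[[0.21, 0.17, -0.13],[-0.04, 0.01, -0.03],[0.21, 0.12, 0.15]]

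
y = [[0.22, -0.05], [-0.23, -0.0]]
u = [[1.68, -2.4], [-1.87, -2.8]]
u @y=[[0.92, -0.08], [0.23, 0.09]]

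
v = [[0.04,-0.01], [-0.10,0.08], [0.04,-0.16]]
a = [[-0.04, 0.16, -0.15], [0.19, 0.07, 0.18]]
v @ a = [[-0.0, 0.01, -0.01], [0.02, -0.01, 0.03], [-0.03, -0.00, -0.03]]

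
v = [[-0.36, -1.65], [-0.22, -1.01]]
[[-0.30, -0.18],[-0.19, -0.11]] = v @ [[-0.07, 0.14], [0.20, 0.08]]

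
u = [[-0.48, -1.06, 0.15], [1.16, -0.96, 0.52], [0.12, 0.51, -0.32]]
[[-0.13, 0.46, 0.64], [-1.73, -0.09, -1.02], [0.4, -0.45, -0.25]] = u @ [[-0.77, -0.60, -1.06],[0.33, -0.00, -0.09],[-1.00, 1.17, 0.23]]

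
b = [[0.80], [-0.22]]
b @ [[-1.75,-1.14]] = [[-1.40, -0.91], [0.38, 0.25]]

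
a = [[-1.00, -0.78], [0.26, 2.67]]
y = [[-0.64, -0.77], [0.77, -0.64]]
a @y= [[0.04, 1.27], [1.89, -1.91]]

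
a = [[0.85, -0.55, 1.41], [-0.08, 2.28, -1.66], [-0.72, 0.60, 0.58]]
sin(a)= [[1.20, -0.47, 0.86], [-0.62, 1.28, -0.28], [-0.65, -0.08, 1.48]]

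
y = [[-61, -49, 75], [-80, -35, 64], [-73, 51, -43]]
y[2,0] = -73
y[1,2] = 64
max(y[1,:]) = 64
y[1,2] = 64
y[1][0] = -80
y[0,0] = -61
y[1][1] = -35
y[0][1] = -49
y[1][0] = -80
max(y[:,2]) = 75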